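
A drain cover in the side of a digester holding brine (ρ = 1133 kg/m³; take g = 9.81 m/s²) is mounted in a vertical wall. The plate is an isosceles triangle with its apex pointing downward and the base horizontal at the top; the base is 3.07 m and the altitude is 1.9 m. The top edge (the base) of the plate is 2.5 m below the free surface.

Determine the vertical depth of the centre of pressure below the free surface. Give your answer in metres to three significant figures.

γ = ρg = 1133 × 9.81 / 1000 = 11.11473 kN/m³.
With the apex down, the centroid sits h/3 = 1.9/3 = 0.633333 m below the base (the top edge), so the centroid depth is h_c = 2.5 + 0.633333 = 3.13333 m.
A = ½ × 3.07 × 1.9 = 2.9165 m².
Resultant F = γ·h_c·A = 11.11473 × 3.13333 × 2.9165 = 101.57 kN.
I_c = b·h³/36 = 3.07 × 1.9³/36 = 0.58492 m⁴.
Centre of pressure: y_p = y_c + I_c/(y_c·A) = 3.13333 + 0.58492/(3.13333 × 2.9165) = 3.13333 + 0.0640071 = 3.19734 m along the plane.

h_p = 3.20 m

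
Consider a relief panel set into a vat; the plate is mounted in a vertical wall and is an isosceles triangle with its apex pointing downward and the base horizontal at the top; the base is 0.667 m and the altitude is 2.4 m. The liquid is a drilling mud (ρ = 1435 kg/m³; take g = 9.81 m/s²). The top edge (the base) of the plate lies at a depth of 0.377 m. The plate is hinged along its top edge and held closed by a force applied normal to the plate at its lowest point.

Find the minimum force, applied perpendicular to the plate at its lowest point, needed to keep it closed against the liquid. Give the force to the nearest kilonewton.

P ≈ 6 kN

γ = ρg = 1435 × 9.81 / 1000 = 14.07735 kN/m³.
With the apex down, the centroid sits h/3 = 2.4/3 = 0.8 m below the base (the top edge), so the centroid depth is h_c = 0.377 + 0.8 = 1.177 m.
A = ½ × 0.667 × 2.4 = 0.8004 m².
Resultant F = γ·h_c·A = 14.07735 × 1.177 × 0.8004 = 13.2619 kN.
I_c = b·h³/36 = 0.667 × 2.4³/36 = 0.256128 m⁴.
Centre of pressure: y_p = y_c + I_c/(y_c·A) = 1.177 + 0.256128/(1.177 × 0.8004) = 1.177 + 0.271878 = 1.44888 m along the plane.
The resultant acts 0.8 + 0.271878 = 1.07188 m (along the plate) below the hinge at the top edge, so the moment about the hinge is M = F × 1.07188 = 13.2619 × 1.07188 = 14.2152 kN·m.
A normal force at the bottom, 2.4 m from the hinge, must supply this moment: P = 14.2152/2.4 = 5.923 kN.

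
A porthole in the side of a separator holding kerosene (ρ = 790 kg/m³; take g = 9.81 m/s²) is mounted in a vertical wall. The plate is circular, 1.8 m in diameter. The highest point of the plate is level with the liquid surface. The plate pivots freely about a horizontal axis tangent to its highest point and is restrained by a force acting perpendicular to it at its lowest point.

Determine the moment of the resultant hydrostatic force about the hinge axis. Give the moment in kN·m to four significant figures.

M ≈ 19.97 kN·m

γ = ρg = 790 × 9.81 / 1000 = 7.7499 kN/m³.
The centroid is at the centre, 0.9 m below the top of the plate, so the centroid depth is h_c = 0.9 m.
A = π(0.9)² = 2.54469 m².
Resultant F = γ·h_c·A = 7.7499 × 0.9 × 2.54469 = 17.749 kN.
I_c = πr⁴/4 = π × 0.9⁴/4 = 0.5153 m⁴.
Centre of pressure: y_p = y_c + I_c/(y_c·A) = 0.9 + 0.5153/(0.9 × 2.54469) = 0.9 + 0.225 = 1.125 m along the plane.
The resultant acts 0.9 + 0.225 = 1.125 m (along the plate) below the hinge at the top edge, so the moment about the hinge is M = F × 1.125 = 17.749 × 1.125 = 19.9676 kN·m.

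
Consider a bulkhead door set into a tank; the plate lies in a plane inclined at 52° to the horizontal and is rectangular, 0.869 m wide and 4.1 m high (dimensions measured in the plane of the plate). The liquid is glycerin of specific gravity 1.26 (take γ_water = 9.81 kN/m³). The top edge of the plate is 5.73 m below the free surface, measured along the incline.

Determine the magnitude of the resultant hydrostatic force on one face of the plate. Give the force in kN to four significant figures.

γ = 1.26 × 9.81 = 12.3606 kN/m³.
Let θ = 52° be the plate's angle to the horizontal; measure y along the incline from where the plane meets the free surface. Vertical depth h = y·sinθ with sinθ = 0.788011.
The centroid lies 4.1/2 = 2.05 m below the top edge, so y_c = 5.73 + 2.05 = 7.78 m and h_c = 7.78 × 0.788011 = 6.13073 m.
A = 0.869 × 4.1 = 3.5629 m².
Resultant F = γ·h_c·A = 12.3606 × 6.13073 × 3.5629 = 269.995 kN.

F ≈ 270.0 kN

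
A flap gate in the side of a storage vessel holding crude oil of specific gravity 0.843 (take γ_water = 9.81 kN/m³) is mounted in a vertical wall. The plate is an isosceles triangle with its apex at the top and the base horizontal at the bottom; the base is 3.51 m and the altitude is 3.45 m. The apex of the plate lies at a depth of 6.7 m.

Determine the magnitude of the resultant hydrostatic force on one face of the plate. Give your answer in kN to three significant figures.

F ≈ 451 kN

γ = 0.843 × 9.81 = 8.26983 kN/m³.
With the apex up, the centroid sits 2h/3 = 2 × 3.45/3 = 2.3 m below the apex, so the centroid depth is h_c = 6.7 + 2.3 = 9 m.
A = ½ × 3.51 × 3.45 = 6.05475 m².
Resultant F = γ·h_c·A = 8.26983 × 9 × 6.05475 = 450.646 kN.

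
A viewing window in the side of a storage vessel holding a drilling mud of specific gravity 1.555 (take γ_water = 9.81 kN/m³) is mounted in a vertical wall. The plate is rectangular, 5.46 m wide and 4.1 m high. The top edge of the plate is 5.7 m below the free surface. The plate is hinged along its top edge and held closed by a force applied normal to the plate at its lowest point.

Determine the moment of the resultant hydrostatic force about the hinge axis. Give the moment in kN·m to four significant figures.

M ≈ 5904 kN·m

γ = 1.555 × 9.81 = 15.25455 kN/m³.
The centroid lies 4.1/2 = 2.05 m below the top edge, so the centroid depth is h_c = 5.7 + 2.05 = 7.75 m.
A = 5.46 × 4.1 = 22.386 m².
Resultant F = γ·h_c·A = 15.25455 × 7.75 × 22.386 = 2646.53 kN.
I_c = b·h³/12 = 5.46 × 4.1³/12 = 31.3591 m⁴.
Centre of pressure: y_p = y_c + I_c/(y_c·A) = 7.75 + 31.3591/(7.75 × 22.386) = 7.75 + 0.180753 = 7.93075 m along the plane.
The resultant acts 2.05 + 0.180753 = 2.23075 m (along the plate) below the hinge at the top edge, so the moment about the hinge is M = F × 2.23075 = 2646.53 × 2.23075 = 5903.75 kN·m.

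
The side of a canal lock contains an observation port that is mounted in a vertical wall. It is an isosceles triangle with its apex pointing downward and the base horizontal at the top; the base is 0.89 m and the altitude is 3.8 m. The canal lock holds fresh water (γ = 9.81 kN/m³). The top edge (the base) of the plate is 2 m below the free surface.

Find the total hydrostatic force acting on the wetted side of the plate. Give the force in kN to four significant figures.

F ≈ 54.19 kN

γ = 9.81 kN/m³.
With the apex down, the centroid sits h/3 = 3.8/3 = 1.26667 m below the base (the top edge), so the centroid depth is h_c = 2 + 1.26667 = 3.26667 m.
A = ½ × 0.89 × 3.8 = 1.691 m².
Resultant F = γ·h_c·A = 9.81 × 3.26667 × 1.691 = 54.1898 kN.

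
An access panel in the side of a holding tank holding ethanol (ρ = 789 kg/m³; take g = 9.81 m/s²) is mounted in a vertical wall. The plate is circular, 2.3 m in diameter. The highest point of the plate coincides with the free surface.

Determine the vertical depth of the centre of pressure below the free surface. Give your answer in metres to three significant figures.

h_p = 1.44 m

γ = ρg = 789 × 9.81 / 1000 = 7.74009 kN/m³.
The centroid is at the centre, 1.15 m below the top of the plate, so the centroid depth is h_c = 1.15 m.
A = π(1.15)² = 4.15476 m².
Resultant F = γ·h_c·A = 7.74009 × 1.15 × 4.15476 = 36.9819 kN.
I_c = πr⁴/4 = π × 1.15⁴/4 = 1.37367 m⁴.
Centre of pressure: y_p = y_c + I_c/(y_c·A) = 1.15 + 1.37367/(1.15 × 4.15476) = 1.15 + 0.287501 = 1.4375 m along the plane.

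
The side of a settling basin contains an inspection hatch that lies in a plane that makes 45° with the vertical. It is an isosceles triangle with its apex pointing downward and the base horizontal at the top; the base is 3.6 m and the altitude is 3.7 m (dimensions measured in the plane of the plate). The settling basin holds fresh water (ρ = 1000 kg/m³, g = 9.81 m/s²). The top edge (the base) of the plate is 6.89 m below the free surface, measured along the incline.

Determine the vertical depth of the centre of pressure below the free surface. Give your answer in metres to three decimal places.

h_p = 5.810 m

γ = ρg = 1000 × 9.81 = 9810 N/m³ = 9.81 kN/m³.
The plate makes 45° with the vertical, i.e. θ = 90° − 45° = 45° to the horizontal. Measuring y along the incline from the free-surface line, vertical depth h = y·sinθ with sinθ = 0.707107.
With the apex down, the centroid sits h/3 = 3.7/3 = 1.23333 m below the base (the top edge), so y_c = 6.89 + 1.23333 = 8.12333 m and h_c = 8.12333 × 0.707107 = 5.74406 m.
A = ½ × 3.6 × 3.7 = 6.66 m².
Resultant F = γ·h_c·A = 9.81 × 5.74406 × 6.66 = 375.286 kN.
I_c = b·h³/36 = 3.6 × 3.7³/36 = 5.0653 m⁴.
Centre of pressure: y_p = y_c + I_c/(y_c·A) = 8.12333 + 5.0653/(8.12333 × 6.66) = 8.12333 + 0.0936261 = 8.21696 m along the plane.
Vertically, h_p = y_p·sinθ = 8.21696 × 0.707107 = 5.81027 m.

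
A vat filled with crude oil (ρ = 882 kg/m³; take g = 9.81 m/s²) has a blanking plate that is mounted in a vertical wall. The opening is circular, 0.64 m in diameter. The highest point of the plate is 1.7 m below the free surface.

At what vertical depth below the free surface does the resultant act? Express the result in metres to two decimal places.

h_p = 2.03 m

γ = ρg = 882 × 9.81 / 1000 = 8.65242 kN/m³.
The centroid is at the centre, 0.32 m below the top of the plate, so the centroid depth is h_c = 1.7 + 0.32 = 2.02 m.
A = π(0.32)² = 0.321699 m².
Resultant F = γ·h_c·A = 8.65242 × 2.02 × 0.321699 = 5.62262 kN.
I_c = πr⁴/4 = π × 0.32⁴/4 = 0.0082355 m⁴.
Centre of pressure: y_p = y_c + I_c/(y_c·A) = 2.02 + 0.0082355/(2.02 × 0.321699) = 2.02 + 0.0126733 = 2.03267 m along the plane.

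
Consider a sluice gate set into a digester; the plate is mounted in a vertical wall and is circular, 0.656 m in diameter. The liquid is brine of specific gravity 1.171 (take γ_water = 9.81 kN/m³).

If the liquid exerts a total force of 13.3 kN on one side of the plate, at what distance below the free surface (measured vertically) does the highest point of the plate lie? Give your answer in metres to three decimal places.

γ = 1.171 × 9.81 = 11.48751 kN/m³.
A = π(0.328)² = 0.337985 m².
From F = γ·h_c·A, the centroid depth is h_c = 13.3/(11.48751 × 0.337985) = 3.42553 m.
The centroid is at the centre, 0.328 m below the top of the plate, so the highest point sits at h_top = 3.42553 − 0.328 = 3.09753 m below the surface.

d_top ≈ 3.098 m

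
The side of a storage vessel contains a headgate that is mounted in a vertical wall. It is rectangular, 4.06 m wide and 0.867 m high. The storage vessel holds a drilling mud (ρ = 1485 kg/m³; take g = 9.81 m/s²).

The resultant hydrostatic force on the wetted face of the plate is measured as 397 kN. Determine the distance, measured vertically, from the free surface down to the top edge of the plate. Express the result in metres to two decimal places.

γ = ρg = 1485 × 9.81 / 1000 = 14.56785 kN/m³.
A = 4.06 × 0.867 = 3.52002 m².
From F = γ·h_c·A, the centroid depth is h_c = 397/(14.56785 × 3.52002) = 7.74194 m.
The centroid lies 0.867/2 = 0.4335 m below the top edge, so the top edge sits at h_top = 7.74194 − 0.4335 = 7.30844 m below the surface.

d_top ≈ 7.31 m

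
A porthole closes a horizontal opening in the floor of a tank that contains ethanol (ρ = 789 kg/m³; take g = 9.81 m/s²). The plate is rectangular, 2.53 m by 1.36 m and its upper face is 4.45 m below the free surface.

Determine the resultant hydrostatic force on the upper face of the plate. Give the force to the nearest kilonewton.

F ≈ 119 kN

γ = ρg = 789 × 9.81 / 1000 = 7.74009 kN/m³.
The plate is horizontal, so pressure is uniform at p = γ·h = 7.74009 × 4.45 = 34.4434 kN/m².
A = 2.53 × 1.36 = 3.4408 m².
F = p·A = 34.4434 × 3.4408 = 118.513 kN.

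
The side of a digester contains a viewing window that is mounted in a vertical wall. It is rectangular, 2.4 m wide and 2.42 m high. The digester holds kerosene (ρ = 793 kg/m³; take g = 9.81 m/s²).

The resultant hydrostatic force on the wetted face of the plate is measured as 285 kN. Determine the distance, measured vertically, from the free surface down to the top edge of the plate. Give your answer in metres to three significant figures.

γ = ρg = 793 × 9.81 / 1000 = 7.77933 kN/m³.
A = 2.4 × 2.42 = 5.808 m².
From F = γ·h_c·A, the centroid depth is h_c = 285/(7.77933 × 5.808) = 6.30777 m.
The centroid lies 2.42/2 = 1.21 m below the top edge, so the top edge sits at h_top = 6.30777 − 1.21 = 5.09777 m below the surface.

d_top ≈ 5.10 m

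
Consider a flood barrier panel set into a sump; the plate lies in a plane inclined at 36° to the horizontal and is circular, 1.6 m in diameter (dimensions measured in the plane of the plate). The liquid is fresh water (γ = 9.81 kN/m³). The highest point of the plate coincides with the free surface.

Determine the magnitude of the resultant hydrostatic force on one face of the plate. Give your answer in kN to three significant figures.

γ = 9.81 kN/m³.
Let θ = 36° be the plate's angle to the horizontal; measure y along the incline from where the plane meets the free surface. Vertical depth h = y·sinθ with sinθ = 0.587785.
The centroid is at the centre, 0.8 m below the top of the plate, so y_c = 0.8 m and h_c = 0.8 × 0.587785 = 0.470228 m.
A = π(0.8)² = 2.01062 m².
Resultant F = γ·h_c·A = 9.81 × 0.470228 × 2.01062 = 9.27486 kN.

F ≈ 9.27 kN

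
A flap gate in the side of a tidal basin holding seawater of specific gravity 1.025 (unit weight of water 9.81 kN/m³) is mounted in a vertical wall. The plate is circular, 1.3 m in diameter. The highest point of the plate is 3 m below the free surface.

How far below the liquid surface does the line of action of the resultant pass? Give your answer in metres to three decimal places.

h_p = 3.679 m

γ = 1.025 × 9.81 = 10.05525 kN/m³.
The centroid is at the centre, 0.65 m below the top of the plate, so the centroid depth is h_c = 3 + 0.65 = 3.65 m.
A = π(0.65)² = 1.32732 m².
Resultant F = γ·h_c·A = 10.05525 × 3.65 × 1.32732 = 48.7149 kN.
I_c = πr⁴/4 = π × 0.65⁴/4 = 0.140198 m⁴.
Centre of pressure: y_p = y_c + I_c/(y_c·A) = 3.65 + 0.140198/(3.65 × 1.32732) = 3.65 + 0.0289383 = 3.67894 m along the plane.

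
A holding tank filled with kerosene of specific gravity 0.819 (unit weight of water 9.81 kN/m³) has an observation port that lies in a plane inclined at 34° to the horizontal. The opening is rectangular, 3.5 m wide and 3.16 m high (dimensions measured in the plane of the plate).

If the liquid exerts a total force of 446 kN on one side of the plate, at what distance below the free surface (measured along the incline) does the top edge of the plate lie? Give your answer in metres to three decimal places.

y_top ≈ 7.396 m

γ = 0.819 × 9.81 = 8.03439 kN/m³.
A = 3.5 × 3.16 = 11.06 m².
From F = γ·h_c·A, the centroid depth is h_c = 446/(8.03439 × 11.06) = 5.01911 m.
Let θ = 34° be the plate's angle to the horizontal; measure y along the incline from where the plane meets the free surface. Vertical depth h = y·sinθ with sinθ = 0.559193.
Along the incline, y_c = h_c/sinθ = 5.01911/0.559193 = 8.97563 m.
The centroid lies 3.16/2 = 1.58 m below the top edge, so the top edge sits at y_top = 8.97563 − 1.58 = 7.39563 m along the incline.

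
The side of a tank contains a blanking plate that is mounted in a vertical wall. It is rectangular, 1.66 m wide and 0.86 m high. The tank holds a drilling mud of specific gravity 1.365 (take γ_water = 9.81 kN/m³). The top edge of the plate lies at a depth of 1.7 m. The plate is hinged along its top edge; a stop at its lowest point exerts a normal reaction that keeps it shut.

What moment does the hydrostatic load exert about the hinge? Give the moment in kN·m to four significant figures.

M ≈ 18.69 kN·m

γ = 1.365 × 9.81 = 13.39065 kN/m³.
The centroid lies 0.86/2 = 0.43 m below the top edge, so the centroid depth is h_c = 1.7 + 0.43 = 2.13 m.
A = 1.66 × 0.86 = 1.4276 m².
Resultant F = γ·h_c·A = 13.39065 × 2.13 × 1.4276 = 40.7181 kN.
I_c = b·h³/12 = 1.66 × 0.86³/12 = 0.0879877 m⁴.
Centre of pressure: y_p = y_c + I_c/(y_c·A) = 2.13 + 0.0879877/(2.13 × 1.4276) = 2.13 + 0.0289358 = 2.15894 m along the plane.
The resultant acts 0.43 + 0.0289358 = 0.458936 m (along the plate) below the hinge at the top edge, so the moment about the hinge is M = F × 0.458936 = 40.7181 × 0.458936 = 18.687 kN·m.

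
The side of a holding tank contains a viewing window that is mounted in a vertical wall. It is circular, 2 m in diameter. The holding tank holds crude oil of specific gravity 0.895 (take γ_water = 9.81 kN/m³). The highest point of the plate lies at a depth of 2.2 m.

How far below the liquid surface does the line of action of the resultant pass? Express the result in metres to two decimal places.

h_p = 3.28 m

γ = 0.895 × 9.81 = 8.77995 kN/m³.
The centroid is at the centre, 1 m below the top of the plate, so the centroid depth is h_c = 2.2 + 1 = 3.2 m.
A = π(1)² = 3.14159 m².
Resultant F = γ·h_c·A = 8.77995 × 3.2 × 3.14159 = 88.2656 kN.
I_c = πr⁴/4 = π × 1⁴/4 = 0.785398 m⁴.
Centre of pressure: y_p = y_c + I_c/(y_c·A) = 3.2 + 0.785398/(3.2 × 3.14159) = 3.2 + 0.078125 = 3.27813 m along the plane.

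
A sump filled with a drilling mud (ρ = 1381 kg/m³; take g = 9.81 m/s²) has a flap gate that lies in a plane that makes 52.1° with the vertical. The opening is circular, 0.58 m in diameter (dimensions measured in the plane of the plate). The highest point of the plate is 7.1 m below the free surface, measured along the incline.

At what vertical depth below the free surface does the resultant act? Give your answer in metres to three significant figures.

γ = ρg = 1381 × 9.81 / 1000 = 13.54761 kN/m³.
The plate makes 52.1° with the vertical, i.e. θ = 90° − 52.1° = 37.9° to the horizontal. Measuring y along the incline from the free-surface line, vertical depth h = y·sinθ with sinθ = 0.614285.
The centroid is at the centre, 0.29 m below the top of the plate, so y_c = 7.1 + 0.29 = 7.39 m and h_c = 7.39 × 0.614285 = 4.53957 m.
A = π(0.29)² = 0.264208 m².
Resultant F = γ·h_c·A = 13.54761 × 4.53957 × 0.264208 = 16.2489 kN.
I_c = πr⁴/4 = π × 0.29⁴/4 = 0.00555497 m⁴.
Centre of pressure: y_p = y_c + I_c/(y_c·A) = 7.39 + 0.00555497/(7.39 × 0.264208) = 7.39 + 0.00284506 = 7.39285 m along the plane.
Vertically, h_p = y_p·sinθ = 7.39285 × 0.614285 = 4.54132 m.

h_p = 4.54 m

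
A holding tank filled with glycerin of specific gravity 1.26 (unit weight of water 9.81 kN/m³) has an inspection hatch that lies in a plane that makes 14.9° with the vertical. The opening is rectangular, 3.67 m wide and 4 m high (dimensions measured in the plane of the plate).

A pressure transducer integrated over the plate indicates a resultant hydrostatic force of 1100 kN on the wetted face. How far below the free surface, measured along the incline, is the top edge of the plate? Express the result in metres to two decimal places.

y_top ≈ 4.27 m

γ = 1.26 × 9.81 = 12.3606 kN/m³.
A = 3.67 × 4 = 14.68 m².
From F = γ·h_c·A, the centroid depth is h_c = 1100/(12.3606 × 14.68) = 6.06216 m.
The plate makes 14.9° with the vertical, i.e. θ = 90° − 14.9° = 75.1° to the horizontal. Measuring y along the incline from the free-surface line, vertical depth h = y·sinθ with sinθ = 0.966376.
Along the incline, y_c = h_c/sinθ = 6.06216/0.966376 = 6.27309 m.
The centroid lies 4/2 = 2 m below the top edge, so the top edge sits at y_top = 6.27309 − 2 = 4.27309 m along the incline.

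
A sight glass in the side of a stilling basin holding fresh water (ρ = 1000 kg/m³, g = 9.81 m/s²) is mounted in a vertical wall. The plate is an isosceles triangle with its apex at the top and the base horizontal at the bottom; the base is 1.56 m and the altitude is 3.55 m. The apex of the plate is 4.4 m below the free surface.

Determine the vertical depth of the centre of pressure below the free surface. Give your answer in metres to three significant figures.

γ = ρg = 1000 × 9.81 = 9810 N/m³ = 9.81 kN/m³.
With the apex up, the centroid sits 2h/3 = 2 × 3.55/3 = 2.36667 m below the apex, so the centroid depth is h_c = 4.4 + 2.36667 = 6.76667 m.
A = ½ × 1.56 × 3.55 = 2.769 m².
Resultant F = γ·h_c·A = 9.81 × 6.76667 × 2.769 = 183.809 kN.
I_c = b·h³/36 = 1.56 × 3.55³/36 = 1.93868 m⁴.
Centre of pressure: y_p = y_c + I_c/(y_c·A) = 6.76667 + 1.93868/(6.76667 × 2.769) = 6.76667 + 0.103469 = 6.87014 m along the plane.

h_p = 6.87 m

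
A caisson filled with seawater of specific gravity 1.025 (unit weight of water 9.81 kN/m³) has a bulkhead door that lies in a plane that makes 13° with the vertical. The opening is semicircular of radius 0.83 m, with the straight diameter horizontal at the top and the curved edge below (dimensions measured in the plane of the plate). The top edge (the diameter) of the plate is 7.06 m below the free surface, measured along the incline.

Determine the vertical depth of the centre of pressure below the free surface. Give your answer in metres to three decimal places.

h_p = 7.229 m

γ = 1.025 × 9.81 = 10.05525 kN/m³.
The plate makes 13° with the vertical, i.e. θ = 90° − 13° = 77° to the horizontal. Measuring y along the incline from the free-surface line, vertical depth h = y·sinθ with sinθ = 0.974370.
The centroid of a semicircle lies 4r/(3π) = 0.352263 m from the diameter, here below the top edge, so y_c = 7.06 + 0.352263 = 7.41226 m and h_c = 7.41226 × 0.974370 = 7.22228 m.
A = πr²/2 = π × 0.83²/2 = 1.08212 m².
Resultant F = γ·h_c·A = 10.05525 × 7.22228 × 1.08212 = 78.5855 kN.
I_c = (π/8 − 8/(9π))·r⁴ = 0.109757 × 0.83⁴ = 0.0520888 m⁴.
Centre of pressure: y_p = y_c + I_c/(y_c·A) = 7.41226 + 0.0520888/(7.41226 × 1.08212) = 7.41226 + 0.00649409 = 7.41875 m along the plane.
Vertically, h_p = y_p·sinθ = 7.41875 × 0.974370 = 7.22861 m.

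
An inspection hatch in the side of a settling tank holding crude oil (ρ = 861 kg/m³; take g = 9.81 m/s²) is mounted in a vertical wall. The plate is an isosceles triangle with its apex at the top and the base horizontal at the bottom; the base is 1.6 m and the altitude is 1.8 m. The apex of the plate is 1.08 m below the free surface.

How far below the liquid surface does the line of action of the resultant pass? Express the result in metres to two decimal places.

h_p = 2.36 m

γ = ρg = 861 × 9.81 / 1000 = 8.44641 kN/m³.
With the apex up, the centroid sits 2h/3 = 2 × 1.8/3 = 1.2 m below the apex, so the centroid depth is h_c = 1.08 + 1.2 = 2.28 m.
A = ½ × 1.6 × 1.8 = 1.44 m².
Resultant F = γ·h_c·A = 8.44641 × 2.28 × 1.44 = 27.7313 kN.
I_c = b·h³/36 = 1.6 × 1.8³/36 = 0.2592 m⁴.
Centre of pressure: y_p = y_c + I_c/(y_c·A) = 2.28 + 0.2592/(2.28 × 1.44) = 2.28 + 0.0789474 = 2.35895 m along the plane.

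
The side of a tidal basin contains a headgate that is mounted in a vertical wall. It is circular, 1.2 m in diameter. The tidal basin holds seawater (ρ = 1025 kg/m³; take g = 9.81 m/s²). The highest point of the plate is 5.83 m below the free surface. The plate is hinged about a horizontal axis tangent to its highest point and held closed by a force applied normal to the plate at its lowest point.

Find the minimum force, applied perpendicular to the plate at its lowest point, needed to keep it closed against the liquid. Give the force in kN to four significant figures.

γ = ρg = 1025 × 9.81 / 1000 = 10.05525 kN/m³.
The centroid is at the centre, 0.6 m below the top of the plate, so the centroid depth is h_c = 5.83 + 0.6 = 6.43 m.
A = π(0.6)² = 1.13097 m².
Resultant F = γ·h_c·A = 10.05525 × 6.43 × 1.13097 = 73.1232 kN.
I_c = πr⁴/4 = π × 0.6⁴/4 = 0.101788 m⁴.
Centre of pressure: y_p = y_c + I_c/(y_c·A) = 6.43 + 0.101788/(6.43 × 1.13097) = 6.43 + 0.013997 = 6.444 m along the plane.
The resultant acts 0.6 + 0.013997 = 0.613997 m (along the plate) below the hinge at the top edge, so the moment about the hinge is M = F × 0.613997 = 73.1232 × 0.613997 = 44.8974 kN·m.
A normal force at the bottom, 1.2 m from the hinge, must supply this moment: P = 44.8974/1.2 = 37.4145 kN.

P ≈ 37.41 kN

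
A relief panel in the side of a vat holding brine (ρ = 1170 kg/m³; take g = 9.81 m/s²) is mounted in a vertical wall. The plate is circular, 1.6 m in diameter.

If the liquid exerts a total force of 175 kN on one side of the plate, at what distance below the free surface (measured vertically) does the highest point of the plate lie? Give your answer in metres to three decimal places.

d_top ≈ 6.783 m

γ = ρg = 1170 × 9.81 / 1000 = 11.4777 kN/m³.
A = π(0.8)² = 2.01062 m².
From F = γ·h_c·A, the centroid depth is h_c = 175/(11.4777 × 2.01062) = 7.58321 m.
The centroid is at the centre, 0.8 m below the top of the plate, so the highest point sits at h_top = 7.58321 − 0.8 = 6.78321 m below the surface.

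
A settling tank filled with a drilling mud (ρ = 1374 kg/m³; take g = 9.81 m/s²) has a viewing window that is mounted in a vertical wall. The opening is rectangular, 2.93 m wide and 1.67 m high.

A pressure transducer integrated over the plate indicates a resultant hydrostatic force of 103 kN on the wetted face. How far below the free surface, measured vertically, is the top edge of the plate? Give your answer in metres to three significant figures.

γ = ρg = 1374 × 9.81 / 1000 = 13.47894 kN/m³.
A = 2.93 × 1.67 = 4.8931 m².
From F = γ·h_c·A, the centroid depth is h_c = 103/(13.47894 × 4.8931) = 1.5617 m.
The centroid lies 1.67/2 = 0.835 m below the top edge, so the top edge sits at h_top = 1.5617 − 0.835 = 0.7267 m below the surface.

d_top ≈ 0.727 m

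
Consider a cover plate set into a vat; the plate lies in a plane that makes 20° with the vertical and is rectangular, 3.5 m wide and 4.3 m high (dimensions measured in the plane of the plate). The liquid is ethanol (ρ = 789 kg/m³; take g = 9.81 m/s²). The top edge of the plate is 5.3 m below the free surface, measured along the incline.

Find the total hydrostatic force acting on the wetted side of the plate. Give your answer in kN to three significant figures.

F ≈ 816 kN

γ = ρg = 789 × 9.81 / 1000 = 7.74009 kN/m³.
The plate makes 20° with the vertical, i.e. θ = 90° − 20° = 70° to the horizontal. Measuring y along the incline from the free-surface line, vertical depth h = y·sinθ with sinθ = 0.939693.
The centroid lies 4.3/2 = 2.15 m below the top edge, so y_c = 5.3 + 2.15 = 7.45 m and h_c = 7.45 × 0.939693 = 7.00071 m.
A = 3.5 × 4.3 = 15.05 m².
Resultant F = γ·h_c·A = 7.74009 × 7.00071 × 15.05 = 815.501 kN.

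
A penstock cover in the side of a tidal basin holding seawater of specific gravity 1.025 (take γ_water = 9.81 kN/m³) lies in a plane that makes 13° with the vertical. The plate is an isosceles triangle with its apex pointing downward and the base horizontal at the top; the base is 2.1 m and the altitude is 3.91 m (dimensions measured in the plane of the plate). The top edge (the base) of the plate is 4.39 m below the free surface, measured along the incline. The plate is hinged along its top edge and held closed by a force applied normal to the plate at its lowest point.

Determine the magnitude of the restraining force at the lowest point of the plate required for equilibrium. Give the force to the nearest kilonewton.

P ≈ 85 kN

γ = 1.025 × 9.81 = 10.05525 kN/m³.
The plate makes 13° with the vertical, i.e. θ = 90° − 13° = 77° to the horizontal. Measuring y along the incline from the free-surface line, vertical depth h = y·sinθ with sinθ = 0.974370.
With the apex down, the centroid sits h/3 = 3.91/3 = 1.30333 m below the base (the top edge), so y_c = 4.39 + 1.30333 = 5.69333 m and h_c = 5.69333 × 0.974370 = 5.54741 m.
A = ½ × 2.1 × 3.91 = 4.1055 m².
Resultant F = γ·h_c·A = 10.05525 × 5.54741 × 4.1055 = 229.007 kN.
I_c = b·h³/36 = 2.1 × 3.91³/36 = 3.48696 m⁴.
Centre of pressure: y_p = y_c + I_c/(y_c·A) = 5.69333 + 3.48696/(5.69333 × 4.1055) = 5.69333 + 0.149181 = 5.84251 m along the plane.
The resultant acts 1.30333 + 0.149181 = 1.45251 m (along the plate) below the hinge at the top edge, so the moment about the hinge is M = F × 1.45251 = 229.007 × 1.45251 = 332.635 kN·m.
A normal force at the bottom, 3.91 m from the hinge, must supply this moment: P = 332.635/3.91 = 85.0729 kN.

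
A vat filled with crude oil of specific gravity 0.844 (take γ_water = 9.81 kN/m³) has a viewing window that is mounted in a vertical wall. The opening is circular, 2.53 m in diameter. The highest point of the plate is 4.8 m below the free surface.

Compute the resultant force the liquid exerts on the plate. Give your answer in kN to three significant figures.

γ = 0.844 × 9.81 = 8.27964 kN/m³.
The centroid is at the centre, 1.265 m below the top of the plate, so the centroid depth is h_c = 4.8 + 1.265 = 6.065 m.
A = π(1.265)² = 5.02726 m².
Resultant F = γ·h_c·A = 8.27964 × 6.065 × 5.02726 = 252.449 kN.

F ≈ 252 kN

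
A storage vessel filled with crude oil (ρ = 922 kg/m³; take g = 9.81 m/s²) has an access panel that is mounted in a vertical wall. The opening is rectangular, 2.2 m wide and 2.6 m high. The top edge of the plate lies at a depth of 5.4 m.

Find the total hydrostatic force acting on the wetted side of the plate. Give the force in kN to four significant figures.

γ = ρg = 922 × 9.81 / 1000 = 9.04482 kN/m³.
The centroid lies 2.6/2 = 1.3 m below the top edge, so the centroid depth is h_c = 5.4 + 1.3 = 6.7 m.
A = 2.2 × 2.6 = 5.72 m².
Resultant F = γ·h_c·A = 9.04482 × 6.7 × 5.72 = 346.634 kN.

F ≈ 346.6 kN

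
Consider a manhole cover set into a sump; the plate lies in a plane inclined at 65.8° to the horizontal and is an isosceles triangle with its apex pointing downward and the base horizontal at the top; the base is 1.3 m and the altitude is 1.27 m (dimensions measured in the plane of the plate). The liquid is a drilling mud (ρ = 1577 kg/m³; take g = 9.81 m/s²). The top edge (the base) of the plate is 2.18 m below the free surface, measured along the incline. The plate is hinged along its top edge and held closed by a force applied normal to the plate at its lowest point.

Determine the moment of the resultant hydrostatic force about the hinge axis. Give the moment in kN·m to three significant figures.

M ≈ 13.9 kN·m

γ = ρg = 1577 × 9.81 / 1000 = 15.47037 kN/m³.
Let θ = 65.8° be the plate's angle to the horizontal; measure y along the incline from where the plane meets the free surface. Vertical depth h = y·sinθ with sinθ = 0.912120.
With the apex down, the centroid sits h/3 = 1.27/3 = 0.423333 m below the base (the top edge), so y_c = 2.18 + 0.423333 = 2.60333 m and h_c = 2.60333 × 0.912120 = 2.37455 m.
A = ½ × 1.3 × 1.27 = 0.8255 m².
Resultant F = γ·h_c·A = 15.47037 × 2.37455 × 0.8255 = 30.3249 kN.
I_c = b·h³/36 = 1.3 × 1.27³/36 = 0.0739694 m⁴.
Centre of pressure: y_p = y_c + I_c/(y_c·A) = 2.60333 + 0.0739694/(2.60333 × 0.8255) = 2.60333 + 0.0344196 = 2.63775 m along the plane.
The resultant acts 0.423333 + 0.0344196 = 0.457753 m (along the plate) below the hinge at the top edge, so the moment about the hinge is M = F × 0.457753 = 30.3249 × 0.457753 = 13.8813 kN·m.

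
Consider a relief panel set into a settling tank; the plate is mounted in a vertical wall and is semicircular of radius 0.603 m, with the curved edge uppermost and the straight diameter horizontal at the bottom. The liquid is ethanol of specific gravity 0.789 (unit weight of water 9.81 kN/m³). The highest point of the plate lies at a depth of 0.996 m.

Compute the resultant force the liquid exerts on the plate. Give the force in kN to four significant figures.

γ = 0.789 × 9.81 = 7.74009 kN/m³.
The centroid lies 4r/(3π) = 0.255921 m above the diameter, so r − 4r/(3π) = 0.603 − 0.255921 = 0.347079 m below the topmost point, so the centroid depth is h_c = 0.996 + 0.347079 = 1.34308 m.
A = πr²/2 = π × 0.603²/2 = 0.571156 m².
Resultant F = γ·h_c·A = 7.74009 × 1.34308 × 0.571156 = 5.93749 kN.

F ≈ 5.937 kN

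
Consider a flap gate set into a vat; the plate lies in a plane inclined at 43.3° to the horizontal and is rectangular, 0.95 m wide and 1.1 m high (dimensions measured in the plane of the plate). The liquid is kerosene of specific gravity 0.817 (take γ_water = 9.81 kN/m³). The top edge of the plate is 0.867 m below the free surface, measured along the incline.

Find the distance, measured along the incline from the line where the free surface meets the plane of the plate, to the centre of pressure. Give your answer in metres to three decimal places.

y_p = 1.488 m

γ = 0.817 × 9.81 = 8.01477 kN/m³.
Let θ = 43.3° be the plate's angle to the horizontal; measure y along the incline from where the plane meets the free surface. Vertical depth h = y·sinθ with sinθ = 0.685818.
The centroid lies 1.1/2 = 0.55 m below the top edge, so y_c = 0.867 + 0.55 = 1.417 m and h_c = 1.417 × 0.685818 = 0.971804 m.
A = 0.95 × 1.1 = 1.045 m².
Resultant F = γ·h_c·A = 8.01477 × 0.971804 × 1.045 = 8.13928 kN.
I_c = b·h³/12 = 0.95 × 1.1³/12 = 0.105371 m⁴.
Centre of pressure: y_p = y_c + I_c/(y_c·A) = 1.417 + 0.105371/(1.417 × 1.045) = 1.417 + 0.0711598 = 1.48816 m along the plane.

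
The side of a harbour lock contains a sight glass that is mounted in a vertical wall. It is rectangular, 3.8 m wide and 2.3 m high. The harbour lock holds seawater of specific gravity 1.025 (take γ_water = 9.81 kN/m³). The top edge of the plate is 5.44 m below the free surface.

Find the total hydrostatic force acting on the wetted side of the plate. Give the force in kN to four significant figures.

γ = 1.025 × 9.81 = 10.05525 kN/m³.
The centroid lies 2.3/2 = 1.15 m below the top edge, so the centroid depth is h_c = 5.44 + 1.15 = 6.59 m.
A = 3.8 × 2.3 = 8.74 m².
Resultant F = γ·h_c·A = 10.05525 × 6.59 × 8.74 = 579.148 kN.

F ≈ 579.1 kN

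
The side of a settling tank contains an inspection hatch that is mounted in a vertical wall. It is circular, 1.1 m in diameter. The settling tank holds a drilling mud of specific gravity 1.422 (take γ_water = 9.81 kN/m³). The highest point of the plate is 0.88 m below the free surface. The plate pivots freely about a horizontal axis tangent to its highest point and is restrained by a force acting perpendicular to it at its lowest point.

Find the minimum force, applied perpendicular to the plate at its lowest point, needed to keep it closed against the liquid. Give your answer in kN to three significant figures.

P ≈ 10.4 kN

γ = 1.422 × 9.81 = 13.94982 kN/m³.
The centroid is at the centre, 0.55 m below the top of the plate, so the centroid depth is h_c = 0.88 + 0.55 = 1.43 m.
A = π(0.55)² = 0.950332 m².
Resultant F = γ·h_c·A = 13.94982 × 1.43 × 0.950332 = 18.9575 kN.
I_c = πr⁴/4 = π × 0.55⁴/4 = 0.0718688 m⁴.
Centre of pressure: y_p = y_c + I_c/(y_c·A) = 1.43 + 0.0718688/(1.43 × 0.950332) = 1.43 + 0.0528846 = 1.48288 m along the plane.
The resultant acts 0.55 + 0.0528846 = 0.602885 m (along the plate) below the hinge at the top edge, so the moment about the hinge is M = F × 0.602885 = 18.9575 × 0.602885 = 11.4292 kN·m.
A normal force at the bottom, 1.1 m from the hinge, must supply this moment: P = 11.4292/1.1 = 10.3902 kN.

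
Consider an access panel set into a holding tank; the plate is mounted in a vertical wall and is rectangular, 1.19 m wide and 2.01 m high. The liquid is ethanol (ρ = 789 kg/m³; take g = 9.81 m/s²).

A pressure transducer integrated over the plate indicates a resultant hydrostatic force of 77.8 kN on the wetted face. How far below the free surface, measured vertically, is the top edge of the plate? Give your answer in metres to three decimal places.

γ = ρg = 789 × 9.81 / 1000 = 7.74009 kN/m³.
A = 1.19 × 2.01 = 2.3919 m².
From F = γ·h_c·A, the centroid depth is h_c = 77.8/(7.74009 × 2.3919) = 4.20233 m.
The centroid lies 2.01/2 = 1.005 m below the top edge, so the top edge sits at h_top = 4.20233 − 1.005 = 3.19733 m below the surface.

d_top ≈ 3.197 m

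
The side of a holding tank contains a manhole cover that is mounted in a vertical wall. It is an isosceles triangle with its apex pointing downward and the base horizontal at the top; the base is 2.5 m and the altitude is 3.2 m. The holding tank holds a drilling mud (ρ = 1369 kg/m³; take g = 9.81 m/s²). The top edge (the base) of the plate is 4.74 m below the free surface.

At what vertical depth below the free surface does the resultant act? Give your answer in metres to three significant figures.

γ = ρg = 1369 × 9.81 / 1000 = 13.42989 kN/m³.
With the apex down, the centroid sits h/3 = 3.2/3 = 1.06667 m below the base (the top edge), so the centroid depth is h_c = 4.74 + 1.06667 = 5.80667 m.
A = ½ × 2.5 × 3.2 = 4 m².
Resultant F = γ·h_c·A = 13.42989 × 5.80667 × 4 = 311.932 kN.
I_c = b·h³/36 = 2.5 × 3.2³/36 = 2.27556 m⁴.
Centre of pressure: y_p = y_c + I_c/(y_c·A) = 5.80667 + 2.27556/(5.80667 × 4) = 5.80667 + 0.0979718 = 5.90464 m along the plane.

h_p = 5.90 m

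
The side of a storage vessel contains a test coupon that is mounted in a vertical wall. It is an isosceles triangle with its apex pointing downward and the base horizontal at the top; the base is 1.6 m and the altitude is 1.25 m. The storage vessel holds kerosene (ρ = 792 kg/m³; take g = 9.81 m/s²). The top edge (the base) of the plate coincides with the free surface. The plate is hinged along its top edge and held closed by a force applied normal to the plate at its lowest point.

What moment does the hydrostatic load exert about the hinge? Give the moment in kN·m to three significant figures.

M ≈ 2.02 kN·m

γ = ρg = 792 × 9.81 / 1000 = 7.76952 kN/m³.
With the apex down, the centroid sits h/3 = 1.25/3 = 0.416667 m below the base (the top edge), so the centroid depth is h_c = 0.416667 m.
A = ½ × 1.6 × 1.25 = 1 m².
Resultant F = γ·h_c·A = 7.76952 × 0.416667 × 1 = 3.2373 kN.
I_c = b·h³/36 = 1.6 × 1.25³/36 = 0.0868056 m⁴.
Centre of pressure: y_p = y_c + I_c/(y_c·A) = 0.416667 + 0.0868056/(0.416667 × 1) = 0.416667 + 0.208333 = 0.625 m along the plane.
The resultant acts 0.416667 + 0.208333 = 0.625 m (along the plate) below the hinge at the top edge, so the moment about the hinge is M = F × 0.625 = 3.2373 × 0.625 = 2.02331 kN·m.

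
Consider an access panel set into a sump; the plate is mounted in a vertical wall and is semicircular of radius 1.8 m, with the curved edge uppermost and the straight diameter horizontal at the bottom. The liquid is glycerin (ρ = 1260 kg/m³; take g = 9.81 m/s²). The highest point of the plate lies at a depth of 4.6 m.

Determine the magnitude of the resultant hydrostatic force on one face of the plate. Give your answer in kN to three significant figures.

γ = ρg = 1260 × 9.81 / 1000 = 12.3606 kN/m³.
The centroid lies 4r/(3π) = 0.763944 m above the diameter, so r − 4r/(3π) = 1.8 − 0.763944 = 1.03606 m below the topmost point, so the centroid depth is h_c = 4.6 + 1.03606 = 5.63606 m.
A = πr²/2 = π × 1.8²/2 = 5.08938 m².
Resultant F = γ·h_c·A = 12.3606 × 5.63606 × 5.08938 = 354.552 kN.

F ≈ 355 kN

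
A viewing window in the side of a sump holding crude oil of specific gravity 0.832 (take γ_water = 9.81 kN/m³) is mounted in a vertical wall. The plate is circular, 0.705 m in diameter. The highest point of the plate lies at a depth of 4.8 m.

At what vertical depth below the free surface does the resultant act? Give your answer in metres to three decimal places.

h_p = 5.159 m

γ = 0.832 × 9.81 = 8.16192 kN/m³.
The centroid is at the centre, 0.3525 m below the top of the plate, so the centroid depth is h_c = 4.8 + 0.3525 = 5.1525 m.
A = π(0.3525)² = 0.390363 m².
Resultant F = γ·h_c·A = 8.16192 × 5.1525 × 0.390363 = 16.4164 kN.
I_c = πr⁴/4 = π × 0.3525⁴/4 = 0.0121262 m⁴.
Centre of pressure: y_p = y_c + I_c/(y_c·A) = 5.1525 + 0.0121262/(5.1525 × 0.390363) = 5.1525 + 0.0060289 = 5.15853 m along the plane.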